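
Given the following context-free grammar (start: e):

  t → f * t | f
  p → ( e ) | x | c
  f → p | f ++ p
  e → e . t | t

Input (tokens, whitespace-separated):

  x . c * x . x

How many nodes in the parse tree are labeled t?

4

[e [e [e [t [f [p x]]]] . [t [f [p c]] * [t [f [p x]]]]] . [t [f [p x]]]]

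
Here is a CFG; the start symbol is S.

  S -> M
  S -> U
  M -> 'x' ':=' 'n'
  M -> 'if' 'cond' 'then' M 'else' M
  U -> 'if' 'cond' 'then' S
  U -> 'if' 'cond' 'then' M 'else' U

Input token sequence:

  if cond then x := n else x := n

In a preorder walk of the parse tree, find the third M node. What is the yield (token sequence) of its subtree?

x := n

[S [M if cond then [M x := n] else [M x := n]]]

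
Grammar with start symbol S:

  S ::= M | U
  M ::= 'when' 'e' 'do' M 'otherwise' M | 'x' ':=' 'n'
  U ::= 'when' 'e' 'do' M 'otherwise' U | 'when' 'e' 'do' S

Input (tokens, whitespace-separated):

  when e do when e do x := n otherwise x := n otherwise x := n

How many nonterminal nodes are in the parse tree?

6

[S [M when e do [M when e do [M x := n] otherwise [M x := n]] otherwise [M x := n]]]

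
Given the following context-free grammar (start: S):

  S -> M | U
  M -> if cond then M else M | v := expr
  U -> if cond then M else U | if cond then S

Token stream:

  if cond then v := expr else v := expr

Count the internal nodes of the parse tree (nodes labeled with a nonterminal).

[S [M if cond then [M v := expr] else [M v := expr]]]

4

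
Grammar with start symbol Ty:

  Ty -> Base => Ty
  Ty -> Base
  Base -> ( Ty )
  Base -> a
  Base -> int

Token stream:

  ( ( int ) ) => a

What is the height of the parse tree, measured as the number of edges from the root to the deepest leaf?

[Ty [Base ( [Ty [Base ( [Ty [Base int]] )]] )] => [Ty [Base a]]]

6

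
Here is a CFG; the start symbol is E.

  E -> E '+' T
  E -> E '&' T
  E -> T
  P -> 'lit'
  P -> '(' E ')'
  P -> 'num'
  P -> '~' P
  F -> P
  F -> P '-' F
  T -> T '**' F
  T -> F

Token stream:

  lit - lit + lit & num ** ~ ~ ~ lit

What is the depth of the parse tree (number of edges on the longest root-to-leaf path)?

7

[E [E [E [T [F [P lit] - [F [P lit]]]]] + [T [F [P lit]]]] & [T [T [F [P num]]] ** [F [P ~ [P ~ [P ~ [P lit]]]]]]]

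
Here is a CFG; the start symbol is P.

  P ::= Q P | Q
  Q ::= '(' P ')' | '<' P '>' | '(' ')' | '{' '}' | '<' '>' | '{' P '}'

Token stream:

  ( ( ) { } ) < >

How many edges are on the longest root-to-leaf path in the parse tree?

[P [Q ( [P [Q ( )] [P [Q { }]]] )] [P [Q < >]]]

5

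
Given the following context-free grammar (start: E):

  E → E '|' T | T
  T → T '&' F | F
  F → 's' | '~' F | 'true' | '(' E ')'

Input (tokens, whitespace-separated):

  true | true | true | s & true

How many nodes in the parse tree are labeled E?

4

[E [E [E [E [T [F true]]] | [T [F true]]] | [T [F true]]] | [T [T [F s]] & [F true]]]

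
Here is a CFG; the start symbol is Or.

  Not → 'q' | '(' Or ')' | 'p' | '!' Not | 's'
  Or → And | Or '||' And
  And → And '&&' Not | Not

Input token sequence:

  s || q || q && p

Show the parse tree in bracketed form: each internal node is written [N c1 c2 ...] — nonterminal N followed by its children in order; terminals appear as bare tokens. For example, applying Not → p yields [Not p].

Or
Or || And
Or || And || And
And || And || And
Not || And || And
s || And || And
s || Not || And
s || q || And
s || q || And && Not
s || q || Not && Not
s || q || q && Not
s || q || q && p

[Or [Or [Or [And [Not s]]] || [And [Not q]]] || [And [And [Not q]] && [Not p]]]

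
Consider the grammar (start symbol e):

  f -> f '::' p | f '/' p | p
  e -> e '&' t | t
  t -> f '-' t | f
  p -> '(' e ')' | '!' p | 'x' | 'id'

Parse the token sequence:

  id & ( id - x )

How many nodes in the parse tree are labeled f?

[e [e [t [f [p id]]]] & [t [f [p ( [e [t [f [p id]] - [t [f [p x]]]]] )]]]]

4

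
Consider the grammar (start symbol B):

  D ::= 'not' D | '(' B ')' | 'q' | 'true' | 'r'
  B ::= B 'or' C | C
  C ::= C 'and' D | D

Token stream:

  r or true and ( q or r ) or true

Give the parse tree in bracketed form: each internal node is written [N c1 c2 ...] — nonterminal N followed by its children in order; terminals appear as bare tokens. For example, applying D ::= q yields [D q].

B
B or C
B or C or C
C or C or C
D or C or C
r or C or C
r or C and D or C
r or D and D or C
r or true and D or C
r or true and ( B ) or C
r or true and ( B or C ) or C
r or true and ( C or C ) or C
r or true and ( D or C ) or C
r or true and ( q or C ) or C
r or true and ( q or D ) or C
r or true and ( q or r ) or C
r or true and ( q or r ) or D
r or true and ( q or r ) or true

[B [B [B [C [D r]]] or [C [C [D true]] and [D ( [B [B [C [D q]]] or [C [D r]]] )]]] or [C [D true]]]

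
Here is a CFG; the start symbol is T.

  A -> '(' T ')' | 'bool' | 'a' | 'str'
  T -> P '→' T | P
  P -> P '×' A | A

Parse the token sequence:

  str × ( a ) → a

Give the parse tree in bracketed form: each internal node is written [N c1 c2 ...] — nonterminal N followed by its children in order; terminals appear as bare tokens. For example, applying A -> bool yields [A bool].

T
P → T
P × A → T
A × A → T
str × A → T
str × ( T ) → T
str × ( P ) → T
str × ( A ) → T
str × ( a ) → T
str × ( a ) → P
str × ( a ) → A
str × ( a ) → a

[T [P [P [A str]] × [A ( [T [P [A a]]] )]] → [T [P [A a]]]]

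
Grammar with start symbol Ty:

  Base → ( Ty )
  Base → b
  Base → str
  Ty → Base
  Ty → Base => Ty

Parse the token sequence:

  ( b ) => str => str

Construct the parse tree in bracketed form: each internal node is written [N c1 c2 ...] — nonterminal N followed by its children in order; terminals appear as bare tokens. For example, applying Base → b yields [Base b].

[Ty [Base ( [Ty [Base b]] )] => [Ty [Base str] => [Ty [Base str]]]]

Ty
Base => Ty
( Ty ) => Ty
( Base ) => Ty
( b ) => Ty
( b ) => Base => Ty
( b ) => str => Ty
( b ) => str => Base
( b ) => str => str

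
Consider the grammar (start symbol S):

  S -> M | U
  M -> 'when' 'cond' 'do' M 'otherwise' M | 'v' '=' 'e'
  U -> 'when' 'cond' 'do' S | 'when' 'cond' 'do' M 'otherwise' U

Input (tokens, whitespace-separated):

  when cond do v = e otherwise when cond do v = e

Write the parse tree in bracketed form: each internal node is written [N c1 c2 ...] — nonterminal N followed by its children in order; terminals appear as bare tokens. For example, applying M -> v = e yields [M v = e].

S
U
when cond do M otherwise U
when cond do v = e otherwise U
when cond do v = e otherwise when cond do S
when cond do v = e otherwise when cond do M
when cond do v = e otherwise when cond do v = e

[S [U when cond do [M v = e] otherwise [U when cond do [S [M v = e]]]]]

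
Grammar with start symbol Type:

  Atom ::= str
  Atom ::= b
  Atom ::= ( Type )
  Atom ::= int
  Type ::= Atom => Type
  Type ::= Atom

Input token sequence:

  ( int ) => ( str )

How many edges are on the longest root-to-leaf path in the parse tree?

[Type [Atom ( [Type [Atom int]] )] => [Type [Atom ( [Type [Atom str]] )]]]

5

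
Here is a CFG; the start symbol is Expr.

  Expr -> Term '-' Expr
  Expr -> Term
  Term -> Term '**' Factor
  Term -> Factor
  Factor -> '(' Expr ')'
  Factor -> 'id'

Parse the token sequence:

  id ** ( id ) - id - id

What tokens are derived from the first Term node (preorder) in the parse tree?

[Expr [Term [Term [Factor id]] ** [Factor ( [Expr [Term [Factor id]]] )]] - [Expr [Term [Factor id]] - [Expr [Term [Factor id]]]]]

id ** ( id )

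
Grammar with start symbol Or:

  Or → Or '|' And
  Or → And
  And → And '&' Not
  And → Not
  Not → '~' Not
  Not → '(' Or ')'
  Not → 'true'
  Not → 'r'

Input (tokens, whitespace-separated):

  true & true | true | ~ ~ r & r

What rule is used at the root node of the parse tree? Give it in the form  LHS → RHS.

Or → Or '|' And

[Or [Or [Or [And [And [Not true]] & [Not true]]] | [And [Not true]]] | [And [And [Not ~ [Not ~ [Not r]]]] & [Not r]]]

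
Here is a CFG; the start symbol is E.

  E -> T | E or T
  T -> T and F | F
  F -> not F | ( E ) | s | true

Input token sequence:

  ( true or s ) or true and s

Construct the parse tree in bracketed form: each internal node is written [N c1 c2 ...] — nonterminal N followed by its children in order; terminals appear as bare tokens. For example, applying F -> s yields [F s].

E
E or T
T or T
F or T
( E ) or T
( E or T ) or T
( T or T ) or T
( F or T ) or T
( true or T ) or T
( true or F ) or T
( true or s ) or T
( true or s ) or T and F
( true or s ) or F and F
( true or s ) or true and F
( true or s ) or true and s

[E [E [T [F ( [E [E [T [F true]]] or [T [F s]]] )]]] or [T [T [F true]] and [F s]]]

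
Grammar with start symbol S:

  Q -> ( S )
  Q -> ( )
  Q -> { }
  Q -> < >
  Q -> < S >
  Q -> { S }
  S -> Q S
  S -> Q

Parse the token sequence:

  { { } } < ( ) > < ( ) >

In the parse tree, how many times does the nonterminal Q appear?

6

[S [Q { [S [Q { }]] }] [S [Q < [S [Q ( )]] >] [S [Q < [S [Q ( )]] >]]]]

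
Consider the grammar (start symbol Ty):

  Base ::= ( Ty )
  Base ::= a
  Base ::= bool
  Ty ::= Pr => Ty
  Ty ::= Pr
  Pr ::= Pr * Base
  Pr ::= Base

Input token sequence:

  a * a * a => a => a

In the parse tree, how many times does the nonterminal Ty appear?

3

[Ty [Pr [Pr [Pr [Base a]] * [Base a]] * [Base a]] => [Ty [Pr [Base a]] => [Ty [Pr [Base a]]]]]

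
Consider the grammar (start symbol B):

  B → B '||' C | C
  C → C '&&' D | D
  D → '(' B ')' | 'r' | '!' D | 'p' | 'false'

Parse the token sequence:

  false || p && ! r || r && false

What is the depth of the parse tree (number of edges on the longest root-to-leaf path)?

[B [B [B [C [D false]]] || [C [C [D p]] && [D ! [D r]]]] || [C [C [D r]] && [D false]]]

5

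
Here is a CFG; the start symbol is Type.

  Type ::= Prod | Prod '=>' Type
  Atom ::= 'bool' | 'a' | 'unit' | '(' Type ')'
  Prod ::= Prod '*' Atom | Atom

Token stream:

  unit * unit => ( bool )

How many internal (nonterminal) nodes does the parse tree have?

[Type [Prod [Prod [Atom unit]] * [Atom unit]] => [Type [Prod [Atom ( [Type [Prod [Atom bool]]] )]]]]

11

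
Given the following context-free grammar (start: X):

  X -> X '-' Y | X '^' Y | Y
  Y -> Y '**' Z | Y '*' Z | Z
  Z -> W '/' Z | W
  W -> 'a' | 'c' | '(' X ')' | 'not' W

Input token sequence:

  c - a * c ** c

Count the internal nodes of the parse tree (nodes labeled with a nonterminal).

[X [X [Y [Z [W c]]]] - [Y [Y [Y [Z [W a]]] * [Z [W c]]] ** [Z [W c]]]]

14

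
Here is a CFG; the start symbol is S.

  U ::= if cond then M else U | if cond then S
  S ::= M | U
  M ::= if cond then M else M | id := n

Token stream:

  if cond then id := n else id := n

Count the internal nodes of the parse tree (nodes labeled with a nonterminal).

4

[S [M if cond then [M id := n] else [M id := n]]]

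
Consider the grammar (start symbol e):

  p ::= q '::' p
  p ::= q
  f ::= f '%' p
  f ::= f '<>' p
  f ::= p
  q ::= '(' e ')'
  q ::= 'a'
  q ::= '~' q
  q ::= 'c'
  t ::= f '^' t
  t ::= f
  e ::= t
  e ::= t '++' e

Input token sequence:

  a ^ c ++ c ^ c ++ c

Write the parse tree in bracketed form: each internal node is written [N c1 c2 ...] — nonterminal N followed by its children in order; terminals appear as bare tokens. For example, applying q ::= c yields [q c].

[e [t [f [p [q a]]] ^ [t [f [p [q c]]]]] ++ [e [t [f [p [q c]]] ^ [t [f [p [q c]]]]] ++ [e [t [f [p [q c]]]]]]]

e
t ++ e
f ^ t ++ e
p ^ t ++ e
q ^ t ++ e
a ^ t ++ e
a ^ f ++ e
a ^ p ++ e
a ^ q ++ e
a ^ c ++ e
a ^ c ++ t ++ e
a ^ c ++ f ^ t ++ e
a ^ c ++ p ^ t ++ e
a ^ c ++ q ^ t ++ e
a ^ c ++ c ^ t ++ e
a ^ c ++ c ^ f ++ e
a ^ c ++ c ^ p ++ e
a ^ c ++ c ^ q ++ e
a ^ c ++ c ^ c ++ e
a ^ c ++ c ^ c ++ t
a ^ c ++ c ^ c ++ f
a ^ c ++ c ^ c ++ p
a ^ c ++ c ^ c ++ q
a ^ c ++ c ^ c ++ c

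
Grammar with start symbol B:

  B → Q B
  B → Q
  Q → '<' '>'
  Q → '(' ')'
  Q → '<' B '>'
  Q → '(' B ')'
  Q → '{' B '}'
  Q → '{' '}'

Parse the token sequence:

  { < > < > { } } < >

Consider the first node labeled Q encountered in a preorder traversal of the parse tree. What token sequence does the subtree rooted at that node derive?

{ < > < > { } }

[B [Q { [B [Q < >] [B [Q < >] [B [Q { }]]]] }] [B [Q < >]]]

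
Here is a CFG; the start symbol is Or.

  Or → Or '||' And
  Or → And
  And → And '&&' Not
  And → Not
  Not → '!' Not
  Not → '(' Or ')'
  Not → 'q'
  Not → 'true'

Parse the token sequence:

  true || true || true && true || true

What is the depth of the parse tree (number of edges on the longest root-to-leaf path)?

6

[Or [Or [Or [Or [And [Not true]]] || [And [Not true]]] || [And [And [Not true]] && [Not true]]] || [And [Not true]]]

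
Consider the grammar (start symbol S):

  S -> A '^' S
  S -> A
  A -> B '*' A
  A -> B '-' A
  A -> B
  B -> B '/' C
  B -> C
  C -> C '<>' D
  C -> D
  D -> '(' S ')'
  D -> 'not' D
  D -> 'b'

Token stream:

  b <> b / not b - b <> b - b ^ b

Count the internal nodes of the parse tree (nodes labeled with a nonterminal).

[S [A [B [B [C [C [D b]] <> [D b]]] / [C [D not [D b]]]] - [A [B [C [C [D b]] <> [D b]]] - [A [B [C [D b]]]]]] ^ [S [A [B [C [D b]]]]]]

26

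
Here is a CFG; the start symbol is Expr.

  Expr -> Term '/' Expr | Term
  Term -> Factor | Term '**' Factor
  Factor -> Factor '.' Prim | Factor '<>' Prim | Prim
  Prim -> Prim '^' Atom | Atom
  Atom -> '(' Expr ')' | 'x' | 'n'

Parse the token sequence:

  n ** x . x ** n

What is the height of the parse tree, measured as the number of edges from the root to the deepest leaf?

7

[Expr [Term [Term [Term [Factor [Prim [Atom n]]]] ** [Factor [Factor [Prim [Atom x]]] . [Prim [Atom x]]]] ** [Factor [Prim [Atom n]]]]]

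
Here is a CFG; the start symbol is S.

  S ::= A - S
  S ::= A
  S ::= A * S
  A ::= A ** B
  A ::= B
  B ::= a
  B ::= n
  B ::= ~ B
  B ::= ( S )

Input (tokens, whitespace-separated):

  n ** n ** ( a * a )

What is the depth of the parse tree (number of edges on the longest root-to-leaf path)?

[S [A [A [A [B n]] ** [B n]] ** [B ( [S [A [B a]] * [S [A [B a]]]] )]]]

7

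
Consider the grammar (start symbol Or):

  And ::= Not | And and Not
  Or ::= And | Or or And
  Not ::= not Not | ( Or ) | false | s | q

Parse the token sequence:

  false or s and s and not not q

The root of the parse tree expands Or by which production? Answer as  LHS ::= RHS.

Or ::= Or or And

[Or [Or [And [Not false]]] or [And [And [And [Not s]] and [Not s]] and [Not not [Not not [Not q]]]]]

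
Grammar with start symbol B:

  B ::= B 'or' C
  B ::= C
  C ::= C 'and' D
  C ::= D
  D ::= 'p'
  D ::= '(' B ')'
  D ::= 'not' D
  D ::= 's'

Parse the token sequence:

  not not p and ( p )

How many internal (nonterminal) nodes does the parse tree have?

10

[B [C [C [D not [D not [D p]]]] and [D ( [B [C [D p]]] )]]]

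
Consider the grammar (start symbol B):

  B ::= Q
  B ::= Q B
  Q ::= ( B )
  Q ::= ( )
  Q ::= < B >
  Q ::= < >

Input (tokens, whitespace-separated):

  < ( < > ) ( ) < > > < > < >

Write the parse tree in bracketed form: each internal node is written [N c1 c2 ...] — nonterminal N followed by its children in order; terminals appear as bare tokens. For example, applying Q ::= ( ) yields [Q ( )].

B
Q B
< B > B
< Q B > B
< ( B ) B > B
< ( Q ) B > B
< ( < > ) B > B
< ( < > ) Q B > B
< ( < > ) ( ) B > B
< ( < > ) ( ) Q > B
< ( < > ) ( ) < > > B
< ( < > ) ( ) < > > Q B
< ( < > ) ( ) < > > < > B
< ( < > ) ( ) < > > < > Q
< ( < > ) ( ) < > > < > < >

[B [Q < [B [Q ( [B [Q < >]] )] [B [Q ( )] [B [Q < >]]]] >] [B [Q < >] [B [Q < >]]]]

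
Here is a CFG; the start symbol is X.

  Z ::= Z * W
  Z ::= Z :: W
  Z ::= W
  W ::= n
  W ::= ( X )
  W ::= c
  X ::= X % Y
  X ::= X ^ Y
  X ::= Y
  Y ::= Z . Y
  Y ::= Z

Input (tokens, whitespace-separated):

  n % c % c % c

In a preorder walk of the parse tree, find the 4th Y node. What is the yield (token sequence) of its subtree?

[X [X [X [X [Y [Z [W n]]]] % [Y [Z [W c]]]] % [Y [Z [W c]]]] % [Y [Z [W c]]]]

c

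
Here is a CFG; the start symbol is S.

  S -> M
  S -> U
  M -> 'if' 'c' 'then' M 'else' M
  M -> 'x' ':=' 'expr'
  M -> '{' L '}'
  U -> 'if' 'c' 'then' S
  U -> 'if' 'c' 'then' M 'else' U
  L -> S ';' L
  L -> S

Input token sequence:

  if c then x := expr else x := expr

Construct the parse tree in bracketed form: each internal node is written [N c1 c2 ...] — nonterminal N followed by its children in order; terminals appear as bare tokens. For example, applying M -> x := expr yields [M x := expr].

[S [M if c then [M x := expr] else [M x := expr]]]

S
M
if c then M else M
if c then x := expr else M
if c then x := expr else x := expr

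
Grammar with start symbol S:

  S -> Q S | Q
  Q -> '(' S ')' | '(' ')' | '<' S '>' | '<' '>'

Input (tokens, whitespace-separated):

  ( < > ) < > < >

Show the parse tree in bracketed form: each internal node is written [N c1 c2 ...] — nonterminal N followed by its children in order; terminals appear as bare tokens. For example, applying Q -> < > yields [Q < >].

[S [Q ( [S [Q < >]] )] [S [Q < >] [S [Q < >]]]]

S
Q S
( S ) S
( Q ) S
( < > ) S
( < > ) Q S
( < > ) < > S
( < > ) < > Q
( < > ) < > < >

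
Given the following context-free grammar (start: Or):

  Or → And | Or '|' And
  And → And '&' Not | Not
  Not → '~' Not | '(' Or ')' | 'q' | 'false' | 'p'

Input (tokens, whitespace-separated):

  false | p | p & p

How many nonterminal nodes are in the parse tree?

11

[Or [Or [Or [And [Not false]]] | [And [Not p]]] | [And [And [Not p]] & [Not p]]]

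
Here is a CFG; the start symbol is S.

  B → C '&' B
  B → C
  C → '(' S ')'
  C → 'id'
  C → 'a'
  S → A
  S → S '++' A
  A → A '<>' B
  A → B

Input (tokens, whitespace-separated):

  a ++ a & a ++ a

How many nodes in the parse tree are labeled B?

4

[S [S [S [A [B [C a]]]] ++ [A [B [C a] & [B [C a]]]]] ++ [A [B [C a]]]]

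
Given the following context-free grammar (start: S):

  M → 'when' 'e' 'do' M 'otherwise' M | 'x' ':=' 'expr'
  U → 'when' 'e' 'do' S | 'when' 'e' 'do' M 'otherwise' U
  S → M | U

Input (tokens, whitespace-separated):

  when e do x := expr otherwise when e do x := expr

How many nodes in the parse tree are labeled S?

[S [U when e do [M x := expr] otherwise [U when e do [S [M x := expr]]]]]

2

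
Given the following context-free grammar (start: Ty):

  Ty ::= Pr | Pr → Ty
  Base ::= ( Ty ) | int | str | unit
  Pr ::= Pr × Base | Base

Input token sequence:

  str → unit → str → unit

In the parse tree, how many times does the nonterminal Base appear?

4

[Ty [Pr [Base str]] → [Ty [Pr [Base unit]] → [Ty [Pr [Base str]] → [Ty [Pr [Base unit]]]]]]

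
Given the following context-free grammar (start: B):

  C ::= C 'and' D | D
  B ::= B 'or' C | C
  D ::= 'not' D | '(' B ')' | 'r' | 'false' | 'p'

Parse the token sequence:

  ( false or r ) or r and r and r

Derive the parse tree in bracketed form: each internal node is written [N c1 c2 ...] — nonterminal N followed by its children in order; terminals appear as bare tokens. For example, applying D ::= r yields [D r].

B
B or C
C or C
D or C
( B ) or C
( B or C ) or C
( C or C ) or C
( D or C ) or C
( false or C ) or C
( false or D ) or C
( false or r ) or C
( false or r ) or C and D
( false or r ) or C and D and D
( false or r ) or D and D and D
( false or r ) or r and D and D
( false or r ) or r and r and D
( false or r ) or r and r and r

[B [B [C [D ( [B [B [C [D false]]] or [C [D r]]] )]]] or [C [C [C [D r]] and [D r]] and [D r]]]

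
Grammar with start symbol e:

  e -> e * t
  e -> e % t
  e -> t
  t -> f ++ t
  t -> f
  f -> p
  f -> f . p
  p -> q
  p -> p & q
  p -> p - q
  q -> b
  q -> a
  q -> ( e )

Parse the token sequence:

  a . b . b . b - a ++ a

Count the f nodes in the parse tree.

[e [t [f [f [f [f [p [q a]]] . [p [q b]]] . [p [q b]]] . [p [p [q b]] - [q a]]] ++ [t [f [p [q a]]]]]]

5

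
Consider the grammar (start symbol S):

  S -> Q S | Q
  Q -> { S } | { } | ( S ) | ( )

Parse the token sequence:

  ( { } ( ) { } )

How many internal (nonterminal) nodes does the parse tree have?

8

[S [Q ( [S [Q { }] [S [Q ( )] [S [Q { }]]]] )]]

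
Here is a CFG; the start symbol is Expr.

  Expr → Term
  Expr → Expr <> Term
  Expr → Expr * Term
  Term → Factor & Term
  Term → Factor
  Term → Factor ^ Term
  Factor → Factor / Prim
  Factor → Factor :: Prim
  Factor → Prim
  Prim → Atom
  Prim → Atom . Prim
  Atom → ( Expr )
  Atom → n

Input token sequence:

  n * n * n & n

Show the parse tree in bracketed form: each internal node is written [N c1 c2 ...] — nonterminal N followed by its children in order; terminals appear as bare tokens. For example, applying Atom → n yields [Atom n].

[Expr [Expr [Expr [Term [Factor [Prim [Atom n]]]]] * [Term [Factor [Prim [Atom n]]]]] * [Term [Factor [Prim [Atom n]]] & [Term [Factor [Prim [Atom n]]]]]]

Expr
Expr * Term
Expr * Term * Term
Term * Term * Term
Factor * Term * Term
Prim * Term * Term
Atom * Term * Term
n * Term * Term
n * Factor * Term
n * Prim * Term
n * Atom * Term
n * n * Term
n * n * Factor & Term
n * n * Prim & Term
n * n * Atom & Term
n * n * n & Term
n * n * n & Factor
n * n * n & Prim
n * n * n & Atom
n * n * n & n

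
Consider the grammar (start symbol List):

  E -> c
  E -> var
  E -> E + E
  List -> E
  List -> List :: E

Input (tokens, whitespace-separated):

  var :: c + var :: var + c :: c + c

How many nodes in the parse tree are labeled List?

4

[List [List [List [List [E var]] :: [E [E c] + [E var]]] :: [E [E var] + [E c]]] :: [E [E c] + [E c]]]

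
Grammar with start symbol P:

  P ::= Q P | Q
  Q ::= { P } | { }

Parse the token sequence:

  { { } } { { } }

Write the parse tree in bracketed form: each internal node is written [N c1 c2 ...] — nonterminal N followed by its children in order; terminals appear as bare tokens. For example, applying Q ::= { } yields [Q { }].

[P [Q { [P [Q { }]] }] [P [Q { [P [Q { }]] }]]]

P
Q P
{ P } P
{ Q } P
{ { } } P
{ { } } Q
{ { } } { P }
{ { } } { Q }
{ { } } { { } }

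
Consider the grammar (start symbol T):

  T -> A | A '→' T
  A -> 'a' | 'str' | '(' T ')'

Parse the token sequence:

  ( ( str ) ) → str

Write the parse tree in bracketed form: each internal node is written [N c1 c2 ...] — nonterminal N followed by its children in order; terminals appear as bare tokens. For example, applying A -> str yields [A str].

T
A → T
( T ) → T
( A ) → T
( ( T ) ) → T
( ( A ) ) → T
( ( str ) ) → T
( ( str ) ) → A
( ( str ) ) → str

[T [A ( [T [A ( [T [A str]] )]] )] → [T [A str]]]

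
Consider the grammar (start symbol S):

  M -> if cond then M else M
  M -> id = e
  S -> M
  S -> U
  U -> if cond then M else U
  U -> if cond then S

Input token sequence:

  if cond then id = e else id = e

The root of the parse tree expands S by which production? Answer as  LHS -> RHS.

S -> M

[S [M if cond then [M id = e] else [M id = e]]]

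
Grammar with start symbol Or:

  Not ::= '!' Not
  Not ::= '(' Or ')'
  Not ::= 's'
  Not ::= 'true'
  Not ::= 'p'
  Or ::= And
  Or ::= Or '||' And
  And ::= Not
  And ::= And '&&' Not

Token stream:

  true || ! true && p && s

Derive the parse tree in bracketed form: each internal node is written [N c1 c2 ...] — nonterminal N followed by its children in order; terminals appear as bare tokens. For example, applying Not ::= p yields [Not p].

[Or [Or [And [Not true]]] || [And [And [And [Not ! [Not true]]] && [Not p]] && [Not s]]]

Or
Or || And
And || And
Not || And
true || And
true || And && Not
true || And && Not && Not
true || Not && Not && Not
true || ! Not && Not && Not
true || ! true && Not && Not
true || ! true && p && Not
true || ! true && p && s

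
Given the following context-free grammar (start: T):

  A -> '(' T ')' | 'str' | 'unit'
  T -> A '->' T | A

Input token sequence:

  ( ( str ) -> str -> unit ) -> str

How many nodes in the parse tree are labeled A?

6

[T [A ( [T [A ( [T [A str]] )] -> [T [A str] -> [T [A unit]]]] )] -> [T [A str]]]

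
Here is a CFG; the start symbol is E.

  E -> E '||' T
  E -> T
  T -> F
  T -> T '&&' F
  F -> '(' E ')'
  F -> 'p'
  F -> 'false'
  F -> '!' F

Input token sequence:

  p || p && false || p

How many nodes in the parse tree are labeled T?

[E [E [E [T [F p]]] || [T [T [F p]] && [F false]]] || [T [F p]]]

4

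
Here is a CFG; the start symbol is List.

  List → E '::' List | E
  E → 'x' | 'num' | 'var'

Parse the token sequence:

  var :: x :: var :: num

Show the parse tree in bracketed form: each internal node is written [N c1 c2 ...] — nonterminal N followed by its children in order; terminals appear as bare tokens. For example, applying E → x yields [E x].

List
E :: List
var :: List
var :: E :: List
var :: x :: List
var :: x :: E :: List
var :: x :: var :: List
var :: x :: var :: E
var :: x :: var :: num

[List [E var] :: [List [E x] :: [List [E var] :: [List [E num]]]]]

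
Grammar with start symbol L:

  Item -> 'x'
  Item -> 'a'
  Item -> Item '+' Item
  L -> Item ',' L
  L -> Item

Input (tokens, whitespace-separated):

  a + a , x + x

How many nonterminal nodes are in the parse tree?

8

[L [Item [Item a] + [Item a]] , [L [Item [Item x] + [Item x]]]]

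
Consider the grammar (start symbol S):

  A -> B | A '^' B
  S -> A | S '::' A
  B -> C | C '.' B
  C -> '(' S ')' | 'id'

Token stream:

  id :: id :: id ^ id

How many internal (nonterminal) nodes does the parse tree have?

15

[S [S [S [A [B [C id]]]] :: [A [B [C id]]]] :: [A [A [B [C id]]] ^ [B [C id]]]]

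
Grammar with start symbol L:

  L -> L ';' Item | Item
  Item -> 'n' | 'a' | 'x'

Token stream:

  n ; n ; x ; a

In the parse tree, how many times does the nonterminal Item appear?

4

[L [L [L [L [Item n]] ; [Item n]] ; [Item x]] ; [Item a]]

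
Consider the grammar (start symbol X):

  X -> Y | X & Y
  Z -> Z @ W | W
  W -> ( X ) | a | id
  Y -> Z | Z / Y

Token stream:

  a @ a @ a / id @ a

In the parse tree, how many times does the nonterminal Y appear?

2

[X [Y [Z [Z [Z [W a]] @ [W a]] @ [W a]] / [Y [Z [Z [W id]] @ [W a]]]]]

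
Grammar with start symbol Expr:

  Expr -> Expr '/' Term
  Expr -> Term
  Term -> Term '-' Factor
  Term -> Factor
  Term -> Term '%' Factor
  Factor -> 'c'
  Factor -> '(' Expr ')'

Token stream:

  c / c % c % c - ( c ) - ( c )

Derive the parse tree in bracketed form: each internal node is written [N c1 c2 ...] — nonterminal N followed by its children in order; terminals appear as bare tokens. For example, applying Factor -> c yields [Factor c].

[Expr [Expr [Term [Factor c]]] / [Term [Term [Term [Term [Term [Factor c]] % [Factor c]] % [Factor c]] - [Factor ( [Expr [Term [Factor c]]] )]] - [Factor ( [Expr [Term [Factor c]]] )]]]

Expr
Expr / Term
Term / Term
Factor / Term
c / Term
c / Term - Factor
c / Term - Factor - Factor
c / Term % Factor - Factor - Factor
c / Term % Factor % Factor - Factor - Factor
c / Factor % Factor % Factor - Factor - Factor
c / c % Factor % Factor - Factor - Factor
c / c % c % Factor - Factor - Factor
c / c % c % c - Factor - Factor
c / c % c % c - ( Expr ) - Factor
c / c % c % c - ( Term ) - Factor
c / c % c % c - ( Factor ) - Factor
c / c % c % c - ( c ) - Factor
c / c % c % c - ( c ) - ( Expr )
c / c % c % c - ( c ) - ( Term )
c / c % c % c - ( c ) - ( Factor )
c / c % c % c - ( c ) - ( c )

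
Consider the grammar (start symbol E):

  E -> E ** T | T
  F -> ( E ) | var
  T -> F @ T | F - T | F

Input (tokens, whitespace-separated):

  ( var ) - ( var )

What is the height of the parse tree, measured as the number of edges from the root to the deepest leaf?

7

[E [T [F ( [E [T [F var]]] )] - [T [F ( [E [T [F var]]] )]]]]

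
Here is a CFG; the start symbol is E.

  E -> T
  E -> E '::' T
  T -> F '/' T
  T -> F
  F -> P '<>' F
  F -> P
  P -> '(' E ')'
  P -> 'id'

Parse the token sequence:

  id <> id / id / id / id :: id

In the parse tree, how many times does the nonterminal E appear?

2

[E [E [T [F [P id] <> [F [P id]]] / [T [F [P id]] / [T [F [P id]] / [T [F [P id]]]]]]] :: [T [F [P id]]]]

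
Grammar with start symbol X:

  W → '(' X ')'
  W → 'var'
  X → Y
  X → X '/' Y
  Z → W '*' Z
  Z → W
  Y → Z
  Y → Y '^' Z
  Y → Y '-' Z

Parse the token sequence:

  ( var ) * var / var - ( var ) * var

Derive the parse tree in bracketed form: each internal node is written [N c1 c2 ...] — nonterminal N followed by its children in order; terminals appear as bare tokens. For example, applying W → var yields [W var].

[X [X [Y [Z [W ( [X [Y [Z [W var]]]] )] * [Z [W var]]]]] / [Y [Y [Z [W var]]] - [Z [W ( [X [Y [Z [W var]]]] )] * [Z [W var]]]]]

X
X / Y
Y / Y
Z / Y
W * Z / Y
( X ) * Z / Y
( Y ) * Z / Y
( Z ) * Z / Y
( W ) * Z / Y
( var ) * Z / Y
( var ) * W / Y
( var ) * var / Y
( var ) * var / Y - Z
( var ) * var / Z - Z
( var ) * var / W - Z
( var ) * var / var - Z
( var ) * var / var - W * Z
( var ) * var / var - ( X ) * Z
( var ) * var / var - ( Y ) * Z
( var ) * var / var - ( Z ) * Z
( var ) * var / var - ( W ) * Z
( var ) * var / var - ( var ) * Z
( var ) * var / var - ( var ) * W
( var ) * var / var - ( var ) * var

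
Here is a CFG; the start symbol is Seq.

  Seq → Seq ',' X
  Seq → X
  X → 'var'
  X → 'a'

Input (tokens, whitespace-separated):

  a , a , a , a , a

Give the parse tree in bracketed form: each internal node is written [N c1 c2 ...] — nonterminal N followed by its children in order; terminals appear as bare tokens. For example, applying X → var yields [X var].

[Seq [Seq [Seq [Seq [Seq [X a]] , [X a]] , [X a]] , [X a]] , [X a]]

Seq
Seq , X
Seq , X , X
Seq , X , X , X
Seq , X , X , X , X
X , X , X , X , X
a , X , X , X , X
a , a , X , X , X
a , a , a , X , X
a , a , a , a , X
a , a , a , a , a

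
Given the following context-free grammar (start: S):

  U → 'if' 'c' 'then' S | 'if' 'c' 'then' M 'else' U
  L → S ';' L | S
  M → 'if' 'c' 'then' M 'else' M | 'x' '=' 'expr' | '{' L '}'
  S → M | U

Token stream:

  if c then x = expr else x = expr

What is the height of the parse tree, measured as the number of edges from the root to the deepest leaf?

3

[S [M if c then [M x = expr] else [M x = expr]]]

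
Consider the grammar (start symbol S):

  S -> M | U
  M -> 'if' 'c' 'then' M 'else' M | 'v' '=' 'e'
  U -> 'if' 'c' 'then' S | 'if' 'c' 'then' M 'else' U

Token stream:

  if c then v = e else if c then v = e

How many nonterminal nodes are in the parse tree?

[S [U if c then [M v = e] else [U if c then [S [M v = e]]]]]

6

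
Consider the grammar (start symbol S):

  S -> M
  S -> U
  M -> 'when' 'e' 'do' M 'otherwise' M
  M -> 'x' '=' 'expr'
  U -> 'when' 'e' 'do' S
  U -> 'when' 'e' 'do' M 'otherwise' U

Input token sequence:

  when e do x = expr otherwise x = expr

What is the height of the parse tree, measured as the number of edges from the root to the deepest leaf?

[S [M when e do [M x = expr] otherwise [M x = expr]]]

3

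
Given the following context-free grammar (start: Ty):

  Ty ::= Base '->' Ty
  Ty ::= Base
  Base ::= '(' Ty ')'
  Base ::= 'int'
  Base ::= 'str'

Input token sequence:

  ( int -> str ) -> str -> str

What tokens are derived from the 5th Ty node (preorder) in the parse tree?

[Ty [Base ( [Ty [Base int] -> [Ty [Base str]]] )] -> [Ty [Base str] -> [Ty [Base str]]]]

str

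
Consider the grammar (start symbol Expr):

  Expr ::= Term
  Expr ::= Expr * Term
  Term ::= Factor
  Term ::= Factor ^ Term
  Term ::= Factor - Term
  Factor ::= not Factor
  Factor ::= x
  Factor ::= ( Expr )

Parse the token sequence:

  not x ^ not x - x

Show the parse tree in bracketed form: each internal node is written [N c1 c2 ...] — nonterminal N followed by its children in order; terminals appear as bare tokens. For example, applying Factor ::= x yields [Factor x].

[Expr [Term [Factor not [Factor x]] ^ [Term [Factor not [Factor x]] - [Term [Factor x]]]]]

Expr
Term
Factor ^ Term
not Factor ^ Term
not x ^ Term
not x ^ Factor - Term
not x ^ not Factor - Term
not x ^ not x - Term
not x ^ not x - Factor
not x ^ not x - x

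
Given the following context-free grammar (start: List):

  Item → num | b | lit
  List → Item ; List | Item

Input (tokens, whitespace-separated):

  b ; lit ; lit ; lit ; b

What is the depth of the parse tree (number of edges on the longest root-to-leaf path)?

6

[List [Item b] ; [List [Item lit] ; [List [Item lit] ; [List [Item lit] ; [List [Item b]]]]]]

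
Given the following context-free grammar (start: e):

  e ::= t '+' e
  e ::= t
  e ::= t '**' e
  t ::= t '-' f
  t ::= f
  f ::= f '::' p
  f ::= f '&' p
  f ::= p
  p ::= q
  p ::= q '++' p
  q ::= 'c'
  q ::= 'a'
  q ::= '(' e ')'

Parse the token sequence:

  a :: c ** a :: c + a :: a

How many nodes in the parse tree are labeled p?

6

[e [t [f [f [p [q a]]] :: [p [q c]]]] ** [e [t [f [f [p [q a]]] :: [p [q c]]]] + [e [t [f [f [p [q a]]] :: [p [q a]]]]]]]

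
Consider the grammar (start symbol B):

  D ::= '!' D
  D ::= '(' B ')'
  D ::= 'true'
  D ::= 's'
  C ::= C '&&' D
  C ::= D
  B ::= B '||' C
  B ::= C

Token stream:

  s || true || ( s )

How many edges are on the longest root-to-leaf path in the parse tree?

[B [B [B [C [D s]]] || [C [D true]]] || [C [D ( [B [C [D s]]] )]]]

6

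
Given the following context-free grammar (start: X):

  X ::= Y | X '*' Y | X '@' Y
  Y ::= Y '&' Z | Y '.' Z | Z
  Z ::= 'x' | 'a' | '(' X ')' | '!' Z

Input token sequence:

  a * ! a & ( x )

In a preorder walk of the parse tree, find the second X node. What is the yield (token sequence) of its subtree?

a

[X [X [Y [Z a]]] * [Y [Y [Z ! [Z a]]] & [Z ( [X [Y [Z x]]] )]]]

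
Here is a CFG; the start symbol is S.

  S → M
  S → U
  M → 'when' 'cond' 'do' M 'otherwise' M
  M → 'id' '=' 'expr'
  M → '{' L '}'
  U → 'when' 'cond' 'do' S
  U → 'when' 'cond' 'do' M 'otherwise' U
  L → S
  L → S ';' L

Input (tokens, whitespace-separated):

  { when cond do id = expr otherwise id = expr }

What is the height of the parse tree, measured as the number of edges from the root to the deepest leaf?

6

[S [M { [L [S [M when cond do [M id = expr] otherwise [M id = expr]]]] }]]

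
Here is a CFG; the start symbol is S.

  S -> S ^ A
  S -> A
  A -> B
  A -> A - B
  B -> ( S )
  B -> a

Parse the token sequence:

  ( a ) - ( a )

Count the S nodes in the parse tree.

[S [A [A [B ( [S [A [B a]]] )]] - [B ( [S [A [B a]]] )]]]

3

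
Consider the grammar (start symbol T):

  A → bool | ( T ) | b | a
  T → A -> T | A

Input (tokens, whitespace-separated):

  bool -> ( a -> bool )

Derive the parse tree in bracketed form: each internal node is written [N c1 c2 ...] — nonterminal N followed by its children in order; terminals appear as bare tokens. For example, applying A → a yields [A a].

[T [A bool] -> [T [A ( [T [A a] -> [T [A bool]]] )]]]

T
A -> T
bool -> T
bool -> A
bool -> ( T )
bool -> ( A -> T )
bool -> ( a -> T )
bool -> ( a -> A )
bool -> ( a -> bool )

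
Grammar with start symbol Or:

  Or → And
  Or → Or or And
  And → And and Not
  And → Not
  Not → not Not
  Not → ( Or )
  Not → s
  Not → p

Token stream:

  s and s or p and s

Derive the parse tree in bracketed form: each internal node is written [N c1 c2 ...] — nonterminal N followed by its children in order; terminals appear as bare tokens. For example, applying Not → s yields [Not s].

[Or [Or [And [And [Not s]] and [Not s]]] or [And [And [Not p]] and [Not s]]]

Or
Or or And
And or And
And and Not or And
Not and Not or And
s and Not or And
s and s or And
s and s or And and Not
s and s or Not and Not
s and s or p and Not
s and s or p and s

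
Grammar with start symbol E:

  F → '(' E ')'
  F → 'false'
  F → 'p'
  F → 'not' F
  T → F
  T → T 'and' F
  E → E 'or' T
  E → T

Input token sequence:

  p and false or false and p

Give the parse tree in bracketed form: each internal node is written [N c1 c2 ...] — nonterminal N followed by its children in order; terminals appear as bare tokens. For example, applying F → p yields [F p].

[E [E [T [T [F p]] and [F false]]] or [T [T [F false]] and [F p]]]

E
E or T
T or T
T and F or T
F and F or T
p and F or T
p and false or T
p and false or T and F
p and false or F and F
p and false or false and F
p and false or false and p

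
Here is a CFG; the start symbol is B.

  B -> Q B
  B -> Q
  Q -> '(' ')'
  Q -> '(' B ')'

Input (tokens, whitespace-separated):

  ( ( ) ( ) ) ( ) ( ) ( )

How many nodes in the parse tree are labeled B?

[B [Q ( [B [Q ( )] [B [Q ( )]]] )] [B [Q ( )] [B [Q ( )] [B [Q ( )]]]]]

6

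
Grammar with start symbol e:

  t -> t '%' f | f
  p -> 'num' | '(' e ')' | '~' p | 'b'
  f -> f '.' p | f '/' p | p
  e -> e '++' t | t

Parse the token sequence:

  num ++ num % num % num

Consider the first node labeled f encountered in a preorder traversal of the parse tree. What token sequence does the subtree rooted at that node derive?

[e [e [t [f [p num]]]] ++ [t [t [t [f [p num]]] % [f [p num]]] % [f [p num]]]]

num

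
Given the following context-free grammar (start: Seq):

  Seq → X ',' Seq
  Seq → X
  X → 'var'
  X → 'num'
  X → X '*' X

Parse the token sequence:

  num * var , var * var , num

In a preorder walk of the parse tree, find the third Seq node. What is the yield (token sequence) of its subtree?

[Seq [X [X num] * [X var]] , [Seq [X [X var] * [X var]] , [Seq [X num]]]]

num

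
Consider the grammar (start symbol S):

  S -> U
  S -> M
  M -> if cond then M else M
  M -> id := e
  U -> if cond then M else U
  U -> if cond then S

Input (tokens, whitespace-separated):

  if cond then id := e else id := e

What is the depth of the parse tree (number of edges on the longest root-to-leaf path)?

3

[S [M if cond then [M id := e] else [M id := e]]]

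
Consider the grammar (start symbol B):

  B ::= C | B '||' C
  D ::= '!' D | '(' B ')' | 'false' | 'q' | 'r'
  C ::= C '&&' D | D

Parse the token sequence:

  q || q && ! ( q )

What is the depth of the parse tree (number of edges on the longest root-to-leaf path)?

7

[B [B [C [D q]]] || [C [C [D q]] && [D ! [D ( [B [C [D q]]] )]]]]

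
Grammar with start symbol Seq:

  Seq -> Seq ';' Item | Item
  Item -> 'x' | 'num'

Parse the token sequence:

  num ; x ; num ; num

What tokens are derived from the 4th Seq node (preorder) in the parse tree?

[Seq [Seq [Seq [Seq [Item num]] ; [Item x]] ; [Item num]] ; [Item num]]

num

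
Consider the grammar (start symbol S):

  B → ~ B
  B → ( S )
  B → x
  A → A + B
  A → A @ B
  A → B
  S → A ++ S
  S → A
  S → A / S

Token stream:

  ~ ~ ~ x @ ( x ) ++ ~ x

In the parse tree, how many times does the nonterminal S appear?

3

[S [A [A [B ~ [B ~ [B ~ [B x]]]]] @ [B ( [S [A [B x]]] )]] ++ [S [A [B ~ [B x]]]]]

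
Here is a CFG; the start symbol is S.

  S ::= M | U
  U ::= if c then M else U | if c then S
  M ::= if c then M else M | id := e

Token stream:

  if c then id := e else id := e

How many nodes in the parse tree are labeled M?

3

[S [M if c then [M id := e] else [M id := e]]]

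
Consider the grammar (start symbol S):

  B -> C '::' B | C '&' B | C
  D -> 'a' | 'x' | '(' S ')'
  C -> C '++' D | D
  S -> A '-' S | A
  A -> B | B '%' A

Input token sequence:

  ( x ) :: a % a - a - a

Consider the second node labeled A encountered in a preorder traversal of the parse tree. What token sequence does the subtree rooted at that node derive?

x

[S [A [B [C [D ( [S [A [B [C [D x]]]]] )]] :: [B [C [D a]]]] % [A [B [C [D a]]]]] - [S [A [B [C [D a]]]] - [S [A [B [C [D a]]]]]]]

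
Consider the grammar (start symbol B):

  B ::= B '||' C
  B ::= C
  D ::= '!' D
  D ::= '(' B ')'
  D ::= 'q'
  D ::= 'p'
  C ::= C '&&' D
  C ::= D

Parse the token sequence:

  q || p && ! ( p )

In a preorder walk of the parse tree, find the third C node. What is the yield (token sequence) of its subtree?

[B [B [C [D q]]] || [C [C [D p]] && [D ! [D ( [B [C [D p]]] )]]]]

p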